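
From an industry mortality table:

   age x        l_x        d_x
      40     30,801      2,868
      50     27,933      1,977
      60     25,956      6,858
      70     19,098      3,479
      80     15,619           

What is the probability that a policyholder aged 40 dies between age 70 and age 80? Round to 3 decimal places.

0.113

We want 30|10q40 = (l_70 − l_80)/l_40.
This is the probability of reaching 70 but not 80, conditional on being alive at 40: (l_70 − l_80) / l_40.
= (19,098 − 15,619) / 30,801 = 3,479 / 30,801 = 0.112951.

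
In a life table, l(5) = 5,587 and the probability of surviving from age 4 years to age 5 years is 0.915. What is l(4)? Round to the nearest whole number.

6106

l(4) = l(5) / p = 5,587 / 0.915 = 6106.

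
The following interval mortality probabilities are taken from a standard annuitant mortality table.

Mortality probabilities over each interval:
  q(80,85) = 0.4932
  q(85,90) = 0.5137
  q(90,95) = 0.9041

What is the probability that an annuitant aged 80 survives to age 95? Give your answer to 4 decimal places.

0.0236

Chaining the interval survival probabilities: (1 − 0.4932) × (1 − 0.5137) × (1 − 0.9041).
= 0.5068 × 0.4863 × 0.0959 = 0.023635.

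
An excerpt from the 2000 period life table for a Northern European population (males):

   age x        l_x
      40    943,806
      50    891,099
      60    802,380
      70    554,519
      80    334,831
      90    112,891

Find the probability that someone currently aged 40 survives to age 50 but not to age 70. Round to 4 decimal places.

We want 10|20q40 = (l_50 − l_70)/l_40.
This is the probability of reaching 50 but not 70, conditional on being alive at 40: (l_50 − l_70) / l_40.
= (891,099 − 554,519) / 943,806 = 336,580 / 943,806 = 0.356620.

0.3566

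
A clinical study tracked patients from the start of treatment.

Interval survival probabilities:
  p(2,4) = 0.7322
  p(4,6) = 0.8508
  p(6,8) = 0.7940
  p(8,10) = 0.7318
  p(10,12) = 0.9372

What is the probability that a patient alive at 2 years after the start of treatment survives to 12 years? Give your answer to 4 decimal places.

0.3392

P(survive 2→12) = 0.7322 × 0.8508 × 0.7940 × 0.7318 × 0.9372.
= 0.339236.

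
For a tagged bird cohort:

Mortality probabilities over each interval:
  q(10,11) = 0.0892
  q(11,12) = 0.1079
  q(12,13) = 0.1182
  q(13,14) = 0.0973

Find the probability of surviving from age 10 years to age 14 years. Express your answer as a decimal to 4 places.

0.6468

P(survive 10→14) = (1 − 0.0892) × (1 − 0.1079) × (1 − 0.1182) × (1 − 0.0973).
= 0.9108 × 0.8921 × 0.8818 × 0.9027 = 0.646770.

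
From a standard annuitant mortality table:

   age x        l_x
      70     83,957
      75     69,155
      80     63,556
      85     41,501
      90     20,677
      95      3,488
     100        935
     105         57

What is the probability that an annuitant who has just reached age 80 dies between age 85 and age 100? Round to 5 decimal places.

We want 5|15q80 = (l_85 − l_100)/l_80.
This is the probability of reaching 85 but not 100, conditional on being alive at 80: (l_85 − l_100) / l_80.
= (41,501 − 935) / 63,556 = 40,566 / 63,556 = 0.638272.

0.63827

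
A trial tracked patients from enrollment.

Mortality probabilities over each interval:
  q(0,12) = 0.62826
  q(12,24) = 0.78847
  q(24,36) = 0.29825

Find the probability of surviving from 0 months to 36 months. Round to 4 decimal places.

0.0552

The overall survival probability is (1 − 0.62826) × (1 − 0.78847) × (1 − 0.29825).
= 0.37174 × 0.21153 × 0.70175 = 0.055182.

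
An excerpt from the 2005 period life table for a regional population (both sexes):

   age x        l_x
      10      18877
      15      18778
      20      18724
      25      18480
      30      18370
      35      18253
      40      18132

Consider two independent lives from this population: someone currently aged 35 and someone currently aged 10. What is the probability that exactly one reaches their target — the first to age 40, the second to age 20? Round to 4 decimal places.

p₁ = l_40/l_35 = 18132/18253 = 0.993371; p₂ = l_20/l_10 = 18724/18877 = 0.991895.
P(exactly one) = p₁(1−p₂) + (1−p₁)p₂ = 0.008051 + 0.006575 = 0.014627.

0.0146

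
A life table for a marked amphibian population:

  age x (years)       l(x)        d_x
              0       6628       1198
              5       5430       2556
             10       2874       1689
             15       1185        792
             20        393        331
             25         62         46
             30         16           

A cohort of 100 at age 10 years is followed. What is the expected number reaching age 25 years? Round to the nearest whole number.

The relevant probability is 62/2874 = 0.021573.
Expected number = 100 × 0.021573 = 2.

2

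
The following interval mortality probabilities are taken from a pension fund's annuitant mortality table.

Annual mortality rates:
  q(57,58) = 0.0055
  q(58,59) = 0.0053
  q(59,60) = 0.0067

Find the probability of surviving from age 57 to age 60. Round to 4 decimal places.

Chaining the interval survival probabilities: (1 − 0.0055) × (1 − 0.0053) × (1 − 0.0067).
= 0.9945 × 0.9947 × 0.9933 = 0.982601.

0.9826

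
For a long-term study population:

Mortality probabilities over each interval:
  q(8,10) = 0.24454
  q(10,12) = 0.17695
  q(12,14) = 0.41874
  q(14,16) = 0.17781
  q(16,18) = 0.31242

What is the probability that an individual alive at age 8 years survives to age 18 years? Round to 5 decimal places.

0.20432

Chaining the interval survival probabilities: (1 − 0.24454) × (1 − 0.17695) × (1 − 0.41874) × (1 − 0.17781) × (1 − 0.31242).
= 0.75546 × 0.82305 × 0.58126 × 0.82219 × 0.68758 = 0.204317.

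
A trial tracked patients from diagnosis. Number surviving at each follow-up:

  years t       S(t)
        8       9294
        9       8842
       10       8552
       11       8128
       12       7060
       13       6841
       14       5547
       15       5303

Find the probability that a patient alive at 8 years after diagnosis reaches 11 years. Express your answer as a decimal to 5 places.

0.87454

The conditional survival probability is S(11)/S(8) = 8128/9294 = 0.874543.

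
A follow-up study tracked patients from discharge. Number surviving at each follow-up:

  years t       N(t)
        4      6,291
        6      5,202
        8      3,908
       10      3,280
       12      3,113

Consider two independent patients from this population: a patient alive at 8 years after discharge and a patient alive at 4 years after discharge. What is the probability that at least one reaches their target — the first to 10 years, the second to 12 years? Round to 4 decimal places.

0.9188

p₁ = N(10)/N(8) = 3,280/3,908 = 0.839304; p₂ = N(12)/N(4) = 3,113/6,291 = 0.494834.
P(at least one) = 1 − (1−p₁)(1−p₂) = 1 − 0.160696 × 0.505166 = 0.918822.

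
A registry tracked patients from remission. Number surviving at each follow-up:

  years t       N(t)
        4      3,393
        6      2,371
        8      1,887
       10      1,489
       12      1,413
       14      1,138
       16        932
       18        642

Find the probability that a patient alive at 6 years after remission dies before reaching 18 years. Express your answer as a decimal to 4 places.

P(die before 18 | alive at 6) = 1 − N(18)/N(6) = 1 − 642/2,371 = (1,729)/2,371 = 0.729228.

0.7292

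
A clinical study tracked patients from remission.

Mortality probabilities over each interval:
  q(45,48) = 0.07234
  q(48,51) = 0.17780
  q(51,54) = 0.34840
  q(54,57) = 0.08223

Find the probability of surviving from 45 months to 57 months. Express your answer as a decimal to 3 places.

Chaining the interval survival probabilities: (1 − 0.07234) × (1 − 0.17780) × (1 − 0.34840) × (1 − 0.08223).
= 0.92766 × 0.82220 × 0.65160 × 0.91777 = 0.456122.

0.456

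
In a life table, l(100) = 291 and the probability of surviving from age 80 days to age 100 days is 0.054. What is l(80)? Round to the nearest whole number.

l(80) = l(100) / p = 291 / 0.054 = 5389.

5389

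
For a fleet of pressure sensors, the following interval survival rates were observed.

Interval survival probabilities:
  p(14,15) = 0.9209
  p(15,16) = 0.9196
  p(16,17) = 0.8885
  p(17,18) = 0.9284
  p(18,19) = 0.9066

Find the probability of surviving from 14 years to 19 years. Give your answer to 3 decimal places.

P(survive 14→19) = 0.9209 × 0.9196 × 0.8885 × 0.9284 × 0.9066.
= 0.633315.

0.633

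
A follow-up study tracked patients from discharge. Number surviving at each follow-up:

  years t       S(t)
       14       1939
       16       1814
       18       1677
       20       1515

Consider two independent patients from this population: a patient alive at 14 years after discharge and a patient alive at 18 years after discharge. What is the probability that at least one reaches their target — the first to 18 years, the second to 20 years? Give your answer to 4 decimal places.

p₁ = S(18)/S(14) = 1677/1939 = 0.864879; p₂ = S(20)/S(18) = 1515/1677 = 0.903399.
P(at least one) = 1 − (1−p₁)(1−p₂) = 1 − 0.135121 × 0.096601 = 0.986947.

0.9869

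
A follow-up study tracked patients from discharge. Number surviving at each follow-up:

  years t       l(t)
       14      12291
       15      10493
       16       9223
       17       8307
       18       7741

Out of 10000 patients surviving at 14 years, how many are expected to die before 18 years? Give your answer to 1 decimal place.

3701.9

The relevant probability is 1 − 7741/12291 = 0.370190.
Expected number = 10000 × 0.370190 = 3701.9.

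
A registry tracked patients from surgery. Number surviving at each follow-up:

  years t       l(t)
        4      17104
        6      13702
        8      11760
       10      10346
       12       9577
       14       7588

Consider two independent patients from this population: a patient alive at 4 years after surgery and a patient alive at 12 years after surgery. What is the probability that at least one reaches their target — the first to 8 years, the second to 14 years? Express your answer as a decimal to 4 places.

p₁ = l(8)/l(4) = 11760/17104 = 0.687558; p₂ = l(14)/l(12) = 7588/9577 = 0.792315.
P(at least one) = 1 − (1−p₁)(1−p₂) = 1 − 0.312442 × 0.207685 = 0.935110.

0.9351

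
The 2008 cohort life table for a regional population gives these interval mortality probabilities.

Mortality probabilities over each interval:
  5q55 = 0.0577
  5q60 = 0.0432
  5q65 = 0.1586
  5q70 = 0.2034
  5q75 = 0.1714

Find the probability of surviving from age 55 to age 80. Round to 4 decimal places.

0.5007

Survival from 55 to 80 is the product of surviving each interval: (1 − 0.0577) × (1 − 0.0432) × (1 − 0.1586) × (1 − 0.2034) × (1 − 0.1714).
= 0.9423 × 0.9568 × 0.8414 × 0.7966 × 0.8286 = 0.500724.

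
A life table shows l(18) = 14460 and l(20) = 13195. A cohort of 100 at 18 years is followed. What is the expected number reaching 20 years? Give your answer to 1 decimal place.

91.3

The relevant probability is 13195/14460 = 0.912517.
Expected number = 100 × 0.912517 = 91.3.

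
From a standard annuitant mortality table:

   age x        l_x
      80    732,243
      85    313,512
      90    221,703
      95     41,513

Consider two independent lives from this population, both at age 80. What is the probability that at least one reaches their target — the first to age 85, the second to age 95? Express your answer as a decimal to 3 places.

0.461

p₁ = l_85/l_80 = 313,512/732,243 = 0.428153; p₂ = l_95/l_80 = 41,513/732,243 = 0.056693.
P(at least one) = 1 − (1−p₁)(1−p₂) = 1 − 0.571847 × 0.943307 = 0.460573.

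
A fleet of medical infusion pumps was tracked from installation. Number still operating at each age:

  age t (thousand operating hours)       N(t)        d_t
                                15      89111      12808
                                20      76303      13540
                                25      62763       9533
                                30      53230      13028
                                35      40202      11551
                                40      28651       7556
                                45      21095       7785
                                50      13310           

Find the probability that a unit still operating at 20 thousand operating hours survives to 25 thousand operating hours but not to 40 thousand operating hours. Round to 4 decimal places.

0.4471

This is the probability of reaching 25 but not 40, conditional on being operational at 20: (N(25) − N(40)) / N(20).
= (62763 − 28651) / 76303 = 34112 / 76303 = 0.447060.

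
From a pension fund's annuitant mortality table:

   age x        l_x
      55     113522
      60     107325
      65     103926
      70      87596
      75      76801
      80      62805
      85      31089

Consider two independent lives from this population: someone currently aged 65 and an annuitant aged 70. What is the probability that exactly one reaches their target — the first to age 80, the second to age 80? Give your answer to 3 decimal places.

0.455

p₁ = l_80/l_65 = 62805/103926 = 0.604324; p₂ = l_80/l_70 = 62805/87596 = 0.716985.
P(exactly one) = p₁(1−p₂) + (1−p₁)p₂ = 0.171033 + 0.283694 = 0.454727.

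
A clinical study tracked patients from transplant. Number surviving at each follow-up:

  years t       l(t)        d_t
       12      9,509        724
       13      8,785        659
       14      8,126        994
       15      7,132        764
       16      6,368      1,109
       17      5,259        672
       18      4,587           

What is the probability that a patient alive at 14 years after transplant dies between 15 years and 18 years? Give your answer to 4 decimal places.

This is the probability of reaching 15 but not 18, conditional on being alive at 14: (l(15) − l(18)) / l(14).
= (7,132 − 4,587) / 8,126 = 2,545 / 8,126 = 0.313192.

0.3132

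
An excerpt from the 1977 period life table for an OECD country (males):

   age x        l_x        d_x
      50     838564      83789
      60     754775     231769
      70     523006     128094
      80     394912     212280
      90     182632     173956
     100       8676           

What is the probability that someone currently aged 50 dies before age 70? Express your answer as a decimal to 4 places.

0.3763

P(die before 70 | alive at 50) = 1 − l_70/l_50 = 1 − 523006/838564 = (315558)/838564 = 0.376308.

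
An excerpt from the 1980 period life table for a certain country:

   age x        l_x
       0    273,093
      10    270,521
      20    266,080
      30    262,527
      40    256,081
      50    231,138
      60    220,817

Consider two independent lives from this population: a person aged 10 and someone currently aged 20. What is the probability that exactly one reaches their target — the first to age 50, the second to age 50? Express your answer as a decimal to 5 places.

0.23867

p₁ = l_50/l_10 = 231,138/270,521 = 0.854418; p₂ = l_50/l_20 = 231,138/266,080 = 0.868679.
P(exactly one) = p₁(1−p₂) + (1−p₁)p₂ = 0.112203 + 0.126464 = 0.238667.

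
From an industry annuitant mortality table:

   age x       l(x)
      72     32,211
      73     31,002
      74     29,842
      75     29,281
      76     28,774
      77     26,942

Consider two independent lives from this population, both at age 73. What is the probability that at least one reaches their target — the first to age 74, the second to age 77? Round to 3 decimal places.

p₁ = l(74)/l(73) = 29,842/31,002 = 0.962583; p₂ = l(77)/l(73) = 26,942/31,002 = 0.869041.
P(at least one) = 1 − (1−p₁)(1−p₂) = 1 − 0.037417 × 0.130959 = 0.995100.

0.995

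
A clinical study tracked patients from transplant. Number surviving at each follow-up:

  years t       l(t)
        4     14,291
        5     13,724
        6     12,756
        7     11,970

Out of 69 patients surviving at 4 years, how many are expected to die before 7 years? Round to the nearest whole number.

The relevant probability is 1 − 11,970/14,291 = 0.162410.
Expected number = 69 × 0.162410 = 11.

11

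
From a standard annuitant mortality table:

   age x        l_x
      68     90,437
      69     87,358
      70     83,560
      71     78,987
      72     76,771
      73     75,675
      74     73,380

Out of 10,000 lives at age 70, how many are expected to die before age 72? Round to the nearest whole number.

812

The relevant probability is 1 − 76,771/83,560 = 0.081247.
Expected number = 10,000 × 0.081247 = 812.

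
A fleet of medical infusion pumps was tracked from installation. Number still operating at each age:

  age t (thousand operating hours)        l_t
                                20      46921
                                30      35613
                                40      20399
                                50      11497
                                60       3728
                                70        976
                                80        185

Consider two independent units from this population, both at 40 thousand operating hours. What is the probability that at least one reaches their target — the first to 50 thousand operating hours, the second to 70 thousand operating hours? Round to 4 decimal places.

0.5845

p₁ = l_50/l_40 = 11497/20399 = 0.563606; p₂ = l_70/l_40 = 976/20399 = 0.047845.
P(at least one) = 1 − (1−p₁)(1−p₂) = 1 − 0.436394 × 0.952155 = 0.584485.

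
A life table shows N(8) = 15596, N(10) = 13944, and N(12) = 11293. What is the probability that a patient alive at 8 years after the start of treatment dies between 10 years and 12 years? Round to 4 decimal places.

This is the probability of reaching 10 but not 12, conditional on being alive at 8: (N(10) − N(12)) / N(8).
= (13944 − 11293) / 15596 = 2651 / 15596 = 0.169979.

0.1700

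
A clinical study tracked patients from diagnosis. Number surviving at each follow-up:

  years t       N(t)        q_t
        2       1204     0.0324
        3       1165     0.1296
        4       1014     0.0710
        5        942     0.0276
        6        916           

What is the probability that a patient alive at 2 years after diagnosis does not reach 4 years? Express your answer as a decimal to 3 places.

0.158

P(die before 4 | alive at 2) = 1 − N(4)/N(2) = 1 − 1014/1204 = (190)/1204 = 0.157807.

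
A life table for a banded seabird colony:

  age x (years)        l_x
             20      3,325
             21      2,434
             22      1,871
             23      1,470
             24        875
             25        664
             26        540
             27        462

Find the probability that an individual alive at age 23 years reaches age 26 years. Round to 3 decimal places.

The conditional survival probability is l_26/l_23 = 540/1,470 = 0.367347.

0.367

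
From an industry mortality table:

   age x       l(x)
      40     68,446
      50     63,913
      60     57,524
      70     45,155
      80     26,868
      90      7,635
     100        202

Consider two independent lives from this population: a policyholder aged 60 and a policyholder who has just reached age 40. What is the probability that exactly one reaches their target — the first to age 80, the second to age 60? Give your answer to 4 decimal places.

0.5224

p₁ = l(80)/l(60) = 26,868/57,524 = 0.467075; p₂ = l(60)/l(40) = 57,524/68,446 = 0.840429.
P(exactly one) = p₁(1−p₂) + (1−p₁)p₂ = 0.074532 + 0.447886 = 0.522417.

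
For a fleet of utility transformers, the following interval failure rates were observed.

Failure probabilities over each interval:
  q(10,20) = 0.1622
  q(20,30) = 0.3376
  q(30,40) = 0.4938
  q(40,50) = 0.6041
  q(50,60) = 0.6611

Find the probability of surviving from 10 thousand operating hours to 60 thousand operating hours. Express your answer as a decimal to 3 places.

Survival from 10 to 60 is the product of surviving each interval: (1 − 0.1622) × (1 − 0.3376) × (1 − 0.4938) × (1 − 0.6041) × (1 − 0.6611).
= 0.8378 × 0.6624 × 0.5062 × 0.3959 × 0.3389 = 0.037691.

0.038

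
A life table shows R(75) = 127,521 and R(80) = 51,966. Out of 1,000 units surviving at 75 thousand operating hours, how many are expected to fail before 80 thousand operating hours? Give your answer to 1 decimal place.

The relevant probability is 1 − 51,966/127,521 = 0.592491.
Expected number = 1,000 × 0.592491 = 592.5.

592.5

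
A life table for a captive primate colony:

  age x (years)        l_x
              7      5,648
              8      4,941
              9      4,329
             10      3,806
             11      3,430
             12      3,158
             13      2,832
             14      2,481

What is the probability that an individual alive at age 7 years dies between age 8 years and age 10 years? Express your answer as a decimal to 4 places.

0.2010

This is the probability of reaching 8 but not 10, conditional on being alive at 7: (l_8 − l_10) / l_7.
= (4,941 − 3,806) / 5,648 = 1,135 / 5,648 = 0.200956.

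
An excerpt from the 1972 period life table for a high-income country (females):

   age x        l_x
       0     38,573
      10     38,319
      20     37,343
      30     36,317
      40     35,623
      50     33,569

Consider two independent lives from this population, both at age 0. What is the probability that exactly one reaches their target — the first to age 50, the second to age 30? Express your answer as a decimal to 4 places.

0.1730

p₁ = l_50/l_0 = 33,569/38,573 = 0.870272; p₂ = l_30/l_0 = 36,317/38,573 = 0.941513.
P(exactly one) = p₁(1−p₂) + (1−p₁)p₂ = 0.050900 + 0.122141 = 0.173040.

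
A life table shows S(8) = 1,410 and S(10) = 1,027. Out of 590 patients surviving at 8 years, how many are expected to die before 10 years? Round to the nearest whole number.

160

The relevant probability is 1 − 1,027/1,410 = 0.271631.
Expected number = 590 × 0.271631 = 160.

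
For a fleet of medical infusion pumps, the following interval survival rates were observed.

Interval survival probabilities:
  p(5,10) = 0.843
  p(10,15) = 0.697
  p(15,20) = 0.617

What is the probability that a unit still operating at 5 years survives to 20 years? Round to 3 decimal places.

0.363

The overall survival probability is 0.843 × 0.697 × 0.617.
= 0.362531.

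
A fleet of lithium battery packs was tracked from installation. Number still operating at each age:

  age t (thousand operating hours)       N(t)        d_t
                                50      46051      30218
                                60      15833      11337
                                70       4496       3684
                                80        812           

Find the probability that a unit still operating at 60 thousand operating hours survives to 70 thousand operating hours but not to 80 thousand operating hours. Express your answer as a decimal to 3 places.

0.233

This is the probability of reaching 70 but not 80, conditional on being operational at 60: (N(70) − N(80)) / N(60).
= (4496 − 812) / 15833 = 3684 / 15833 = 0.232679.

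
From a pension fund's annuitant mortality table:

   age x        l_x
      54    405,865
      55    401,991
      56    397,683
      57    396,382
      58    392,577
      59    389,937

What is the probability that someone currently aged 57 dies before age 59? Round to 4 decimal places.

P(die before 59 | alive at 57) = 1 − l_59/l_57 = 1 − 389,937/396,382 = (6,445)/396,382 = 0.016260.

0.0163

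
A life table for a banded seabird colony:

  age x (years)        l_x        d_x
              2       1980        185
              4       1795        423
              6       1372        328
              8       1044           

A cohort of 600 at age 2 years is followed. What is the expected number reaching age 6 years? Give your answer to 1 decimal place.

The relevant probability is 1372/1980 = 0.692929.
Expected number = 600 × 0.692929 = 415.8.

415.8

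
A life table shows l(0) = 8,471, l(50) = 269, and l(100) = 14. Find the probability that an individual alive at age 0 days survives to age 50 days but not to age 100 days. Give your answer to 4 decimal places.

This is the probability of reaching 50 but not 100, conditional on being alive at 0: (l(50) − l(100)) / l(0).
= (269 − 14) / 8,471 = 255 / 8,471 = 0.030103.

0.0301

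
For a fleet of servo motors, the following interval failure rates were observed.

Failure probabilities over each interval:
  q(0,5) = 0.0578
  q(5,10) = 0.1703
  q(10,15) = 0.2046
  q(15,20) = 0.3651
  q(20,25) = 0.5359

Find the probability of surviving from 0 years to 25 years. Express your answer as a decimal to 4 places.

Survival from 0 to 25 is the product of surviving each interval: (1 − 0.0578) × (1 − 0.1703) × (1 − 0.2046) × (1 − 0.3651) × (1 − 0.5359).
= 0.9422 × 0.8297 × 0.7954 × 0.6349 × 0.4641 = 0.183217.

0.1832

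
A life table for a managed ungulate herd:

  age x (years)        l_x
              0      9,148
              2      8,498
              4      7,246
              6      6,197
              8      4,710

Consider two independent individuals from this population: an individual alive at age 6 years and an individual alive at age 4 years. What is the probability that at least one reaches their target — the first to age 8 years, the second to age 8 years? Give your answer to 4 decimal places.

0.9160

p₁ = l_8/l_6 = 4,710/6,197 = 0.760045; p₂ = l_8/l_4 = 4,710/7,246 = 0.650014.
P(at least one) = 1 − (1−p₁)(1−p₂) = 1 − 0.239955 × 0.349986 = 0.916019.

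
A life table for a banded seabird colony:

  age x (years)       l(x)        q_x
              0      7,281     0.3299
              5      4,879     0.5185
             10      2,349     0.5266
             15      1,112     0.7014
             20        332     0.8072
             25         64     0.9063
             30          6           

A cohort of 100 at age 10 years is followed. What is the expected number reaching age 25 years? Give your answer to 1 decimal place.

2.7

The relevant probability is 64/2,349 = 0.027246.
Expected number = 100 × 0.027246 = 2.7.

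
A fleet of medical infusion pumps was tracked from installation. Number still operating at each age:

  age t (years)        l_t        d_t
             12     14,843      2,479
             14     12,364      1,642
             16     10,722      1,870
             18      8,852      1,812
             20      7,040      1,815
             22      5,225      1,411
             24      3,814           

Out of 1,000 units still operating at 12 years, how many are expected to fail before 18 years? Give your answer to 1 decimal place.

The relevant probability is 1 − 8,852/14,843 = 0.403625.
Expected number = 1,000 × 0.403625 = 403.6.

403.6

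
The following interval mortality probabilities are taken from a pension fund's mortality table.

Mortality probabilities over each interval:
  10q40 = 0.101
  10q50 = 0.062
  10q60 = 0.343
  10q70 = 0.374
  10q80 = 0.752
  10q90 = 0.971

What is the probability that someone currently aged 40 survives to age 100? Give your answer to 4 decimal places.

Chaining the interval survival probabilities: (1 − 0.101) × (1 − 0.062) × (1 − 0.343) × (1 − 0.374) × (1 − 0.752) × (1 − 0.971).
= 0.899 × 0.938 × 0.657 × 0.626 × 0.248 × 0.029 = 0.002494.

0.0025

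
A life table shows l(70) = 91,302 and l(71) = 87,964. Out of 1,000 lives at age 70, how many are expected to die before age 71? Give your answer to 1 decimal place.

36.6

The relevant probability is 1 − 87,964/91,302 = 0.036560.
Expected number = 1,000 × 0.036560 = 36.6.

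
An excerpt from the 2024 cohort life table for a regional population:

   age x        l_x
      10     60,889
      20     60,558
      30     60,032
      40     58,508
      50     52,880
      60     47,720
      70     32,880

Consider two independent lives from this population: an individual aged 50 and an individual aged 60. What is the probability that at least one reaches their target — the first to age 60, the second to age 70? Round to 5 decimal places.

p₁ = l_60/l_50 = 47,720/52,880 = 0.902421; p₂ = l_70/l_60 = 32,880/47,720 = 0.689019.
P(at least one) = 1 − (1−p₁)(1−p₂) = 1 − 0.097579 × 0.310981 = 0.969655.

0.96965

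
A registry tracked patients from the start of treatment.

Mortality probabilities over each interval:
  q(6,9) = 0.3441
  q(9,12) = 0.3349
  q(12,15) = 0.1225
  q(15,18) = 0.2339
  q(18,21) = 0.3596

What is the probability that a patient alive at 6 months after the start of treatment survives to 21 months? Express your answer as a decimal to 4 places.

The overall survival probability is (1 − 0.3441) × (1 − 0.3349) × (1 − 0.1225) × (1 − 0.2339) × (1 − 0.3596).
= 0.6559 × 0.6651 × 0.8775 × 0.7661 × 0.6404 = 0.187806.

0.1878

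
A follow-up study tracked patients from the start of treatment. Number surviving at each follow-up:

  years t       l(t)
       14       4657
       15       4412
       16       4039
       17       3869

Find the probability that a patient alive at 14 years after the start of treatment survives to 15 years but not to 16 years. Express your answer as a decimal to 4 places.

0.0801

This is the probability of reaching 15 but not 16, conditional on being alive at 14: (l(15) − l(16)) / l(14).
= (4412 − 4039) / 4657 = 373 / 4657 = 0.080094.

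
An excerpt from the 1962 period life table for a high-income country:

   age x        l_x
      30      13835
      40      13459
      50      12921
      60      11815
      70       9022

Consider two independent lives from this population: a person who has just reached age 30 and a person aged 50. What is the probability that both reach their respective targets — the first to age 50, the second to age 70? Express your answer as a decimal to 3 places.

p₁ = l_50/l_30 = 12921/13835 = 0.933936; p₂ = l_70/l_50 = 9022/12921 = 0.698243.
P(both) = p₁ × p₂ = 0.933936 × 0.698243 = 0.652114.

0.652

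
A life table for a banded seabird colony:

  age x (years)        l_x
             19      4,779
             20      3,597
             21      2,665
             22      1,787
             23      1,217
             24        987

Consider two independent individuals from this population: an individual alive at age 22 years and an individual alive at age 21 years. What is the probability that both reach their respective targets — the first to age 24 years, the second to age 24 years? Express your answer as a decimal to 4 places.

p₁ = l_24/l_22 = 987/1,787 = 0.552322; p₂ = l_24/l_21 = 987/2,665 = 0.370356.
P(both) = p₁ × p₂ = 0.552322 × 0.370356 = 0.204556.

0.2046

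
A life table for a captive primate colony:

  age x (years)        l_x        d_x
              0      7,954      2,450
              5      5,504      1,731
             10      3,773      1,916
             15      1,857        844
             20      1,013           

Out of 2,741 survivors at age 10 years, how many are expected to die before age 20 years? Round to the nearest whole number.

The relevant probability is 1 − 1,013/3,773 = 0.731513.
Expected number = 2,741 × 0.731513 = 2005.

2005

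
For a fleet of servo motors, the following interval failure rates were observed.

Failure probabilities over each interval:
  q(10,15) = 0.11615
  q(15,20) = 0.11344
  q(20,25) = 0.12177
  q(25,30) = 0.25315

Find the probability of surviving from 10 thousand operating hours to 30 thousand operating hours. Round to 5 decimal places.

0.51396

Survival from 10 to 30 is the product of surviving each interval: (1 − 0.11615) × (1 − 0.11344) × (1 − 0.12177) × (1 − 0.25315).
= 0.88385 × 0.88656 × 0.87823 × 0.74685 = 0.513959.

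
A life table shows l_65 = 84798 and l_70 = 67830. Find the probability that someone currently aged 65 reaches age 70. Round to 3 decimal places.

The conditional survival probability is l_70/l_65 = 67830/84798 = 0.799901.

0.800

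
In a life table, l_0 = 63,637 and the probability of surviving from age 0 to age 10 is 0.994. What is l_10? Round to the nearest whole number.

63255

l_10 = l_0 × p = 63,637 × 0.994 = 63255.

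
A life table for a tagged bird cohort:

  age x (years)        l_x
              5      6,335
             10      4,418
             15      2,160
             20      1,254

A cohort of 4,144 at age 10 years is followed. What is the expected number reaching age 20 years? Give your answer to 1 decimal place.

1176.2

The relevant probability is 1,254/4,418 = 0.283839.
Expected number = 4,144 × 0.283839 = 1176.2.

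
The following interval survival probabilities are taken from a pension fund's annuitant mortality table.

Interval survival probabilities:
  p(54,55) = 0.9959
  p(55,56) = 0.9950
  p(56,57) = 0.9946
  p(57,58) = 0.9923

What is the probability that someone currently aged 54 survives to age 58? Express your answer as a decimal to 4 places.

Chaining the interval survival probabilities: 0.9959 × 0.9950 × 0.9946 × 0.9923.
= 0.977981.

0.9780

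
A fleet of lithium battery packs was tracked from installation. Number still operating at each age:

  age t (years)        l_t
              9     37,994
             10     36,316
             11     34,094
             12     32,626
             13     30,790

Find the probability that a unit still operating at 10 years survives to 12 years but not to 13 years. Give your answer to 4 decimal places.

0.0506

This is the probability of reaching 12 but not 13, conditional on being operational at 10: (l_12 − l_13) / l_10.
= (32,626 − 30,790) / 36,316 = 1,836 / 36,316 = 0.050556.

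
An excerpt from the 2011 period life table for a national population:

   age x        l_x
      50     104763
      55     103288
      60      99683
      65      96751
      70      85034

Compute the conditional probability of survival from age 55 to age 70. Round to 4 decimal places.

We want 15p55 = l_70/l_55.
The conditional survival probability is l_70/l_55 = 85034/103288 = 0.823271.

0.8233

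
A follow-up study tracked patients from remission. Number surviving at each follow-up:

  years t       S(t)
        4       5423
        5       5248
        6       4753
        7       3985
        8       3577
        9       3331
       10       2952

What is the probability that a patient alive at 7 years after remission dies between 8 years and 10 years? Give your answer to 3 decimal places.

0.157

This is the probability of reaching 8 but not 10, conditional on being alive at 7: (S(8) − S(10)) / S(7).
= (3577 − 2952) / 3985 = 625 / 3985 = 0.156838.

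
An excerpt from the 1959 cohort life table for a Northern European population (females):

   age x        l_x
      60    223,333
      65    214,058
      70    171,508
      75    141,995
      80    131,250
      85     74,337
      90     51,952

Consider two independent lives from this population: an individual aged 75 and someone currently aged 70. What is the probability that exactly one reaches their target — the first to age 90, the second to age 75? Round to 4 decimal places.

0.5880

p₁ = l_90/l_75 = 51,952/141,995 = 0.365872; p₂ = l_75/l_70 = 141,995/171,508 = 0.827921.
P(exactly one) = p₁(1−p₂) + (1−p₁)p₂ = 0.062959 + 0.525008 = 0.587967.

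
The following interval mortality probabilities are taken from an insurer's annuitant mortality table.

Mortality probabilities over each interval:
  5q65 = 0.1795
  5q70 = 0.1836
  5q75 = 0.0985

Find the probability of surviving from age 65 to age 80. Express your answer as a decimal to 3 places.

0.604

15p65 = (1 − 0.1795) × (1 − 0.1836) × (1 − 0.0985).
= 0.8205 × 0.8164 × 0.9015 = 0.603875.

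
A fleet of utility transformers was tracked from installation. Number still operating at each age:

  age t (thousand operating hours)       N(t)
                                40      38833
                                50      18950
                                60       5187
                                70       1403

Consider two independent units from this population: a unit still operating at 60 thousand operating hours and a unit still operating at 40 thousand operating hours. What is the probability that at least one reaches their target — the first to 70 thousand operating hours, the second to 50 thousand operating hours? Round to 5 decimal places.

0.62648

p₁ = N(70)/N(60) = 1403/5187 = 0.270484; p₂ = N(50)/N(40) = 18950/38833 = 0.487987.
P(at least one) = 1 − (1−p₁)(1−p₂) = 1 − 0.729516 × 0.512013 = 0.626478.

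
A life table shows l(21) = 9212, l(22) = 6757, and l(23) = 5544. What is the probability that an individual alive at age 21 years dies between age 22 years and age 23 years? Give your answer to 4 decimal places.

0.1317

This is the probability of reaching 22 but not 23, conditional on being alive at 21: (l(22) − l(23)) / l(21).
= (6757 − 5544) / 9212 = 1213 / 9212 = 0.131676.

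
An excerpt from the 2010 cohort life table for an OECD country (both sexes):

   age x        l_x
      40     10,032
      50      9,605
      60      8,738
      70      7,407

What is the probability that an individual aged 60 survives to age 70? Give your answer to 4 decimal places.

We want 10p60 = l_70/l_60.
The conditional survival probability is l_70/l_60 = 7,407/8,738 = 0.847677.

0.8477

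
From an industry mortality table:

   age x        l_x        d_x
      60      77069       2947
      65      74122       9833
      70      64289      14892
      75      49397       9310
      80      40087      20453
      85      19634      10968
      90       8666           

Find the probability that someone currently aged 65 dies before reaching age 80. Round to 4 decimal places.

P(die before 80 | alive at 65) = 1 − l_80/l_65 = 1 − 40087/74122 = (34035)/74122 = 0.459175.

0.4592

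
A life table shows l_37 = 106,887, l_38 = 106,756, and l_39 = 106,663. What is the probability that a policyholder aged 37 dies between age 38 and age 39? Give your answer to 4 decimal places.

0.0009

We want 1|1q37 = (l_38 − l_39)/l_37.
This is the probability of reaching 38 but not 39, conditional on being alive at 37: (l_38 − l_39) / l_37.
= (106,756 − 106,663) / 106,887 = 93 / 106,887 = 0.000870.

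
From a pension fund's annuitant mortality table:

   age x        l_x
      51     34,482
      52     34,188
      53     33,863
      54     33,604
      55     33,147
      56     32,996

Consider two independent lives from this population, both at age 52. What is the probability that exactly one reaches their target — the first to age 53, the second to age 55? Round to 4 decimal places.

0.0394

p₁ = l_53/l_52 = 33,863/34,188 = 0.990494; p₂ = l_55/l_52 = 33,147/34,188 = 0.969551.
P(exactly one) = p₁(1−p₂) + (1−p₁)p₂ = 0.030160 + 0.009217 = 0.039376.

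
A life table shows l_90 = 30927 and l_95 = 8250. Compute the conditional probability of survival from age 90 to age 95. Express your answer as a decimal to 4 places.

0.2668

We want 5p90 = l_95/l_90.
The conditional survival probability is l_95/l_90 = 8250/30927 = 0.266757.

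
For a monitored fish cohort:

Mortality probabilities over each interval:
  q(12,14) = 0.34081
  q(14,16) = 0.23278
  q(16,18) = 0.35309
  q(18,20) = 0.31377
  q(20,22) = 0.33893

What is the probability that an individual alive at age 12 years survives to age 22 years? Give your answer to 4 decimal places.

Survival from 12 to 22 is the product of surviving each interval: (1 − 0.34081) × (1 − 0.23278) × (1 − 0.35309) × (1 − 0.31377) × (1 − 0.33893).
= 0.65919 × 0.76722 × 0.64691 × 0.68623 × 0.66107 = 0.148420.

0.1484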